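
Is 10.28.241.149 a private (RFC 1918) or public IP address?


RFC 1918 private ranges:
  10.0.0.0/8 (10.0.0.0 - 10.255.255.255)
  172.16.0.0/12 (172.16.0.0 - 172.31.255.255)
  192.168.0.0/16 (192.168.0.0 - 192.168.255.255)
Private (in 10.0.0.0/8)


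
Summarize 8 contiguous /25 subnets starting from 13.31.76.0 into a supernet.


Original prefix: /25
Number of subnets: 8 = 2^3
New prefix = 25 - 3 = 22
Supernet: 13.31.76.0/22


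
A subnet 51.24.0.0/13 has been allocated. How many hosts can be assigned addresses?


Host bits = 32 - 13 = 19
Total addresses = 2^19 = 524288
Usable = total - 2 (network and broadcast)
Usable hosts: 524286


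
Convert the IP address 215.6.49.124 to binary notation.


215 = 11010111
6 = 00000110
49 = 00110001
124 = 01111100
Binary: 11010111.00000110.00110001.01111100


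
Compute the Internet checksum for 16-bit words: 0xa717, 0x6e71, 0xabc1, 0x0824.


Sum all words (with carry folding):
+ 0xa717 = 0xa717
+ 0x6e71 = 0x1589
+ 0xabc1 = 0xc14a
+ 0x0824 = 0xc96e
One's complement: ~0xc96e
Checksum = 0x3691


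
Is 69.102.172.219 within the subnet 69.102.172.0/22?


Subnet network: 69.102.172.0
Test IP AND mask: 69.102.172.0
Yes, 69.102.172.219 is in 69.102.172.0/22


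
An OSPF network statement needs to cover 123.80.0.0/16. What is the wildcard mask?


Subnet mask: 255.255.0.0
Wildcard = 255.255.255.255 - subnet mask
255 - 255 = 0
255 - 255 = 0
255 - 0 = 255
255 - 0 = 255
Wildcard: 0.0.255.255


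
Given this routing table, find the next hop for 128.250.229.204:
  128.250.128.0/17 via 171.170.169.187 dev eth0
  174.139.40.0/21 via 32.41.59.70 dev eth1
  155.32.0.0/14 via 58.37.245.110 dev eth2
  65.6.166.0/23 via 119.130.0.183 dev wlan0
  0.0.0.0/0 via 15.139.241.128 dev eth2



Longest prefix match for 128.250.229.204:
  /17 128.250.128.0: MATCH
  /21 174.139.40.0: no
  /14 155.32.0.0: no
  /23 65.6.166.0: no
  /0 0.0.0.0: MATCH
Selected: next-hop 171.170.169.187 via eth0 (matched /17)


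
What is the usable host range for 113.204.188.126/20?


Network: 113.204.176.0
Broadcast: 113.204.191.255
First usable = network + 1
Last usable = broadcast - 1
Range: 113.204.176.1 to 113.204.191.254


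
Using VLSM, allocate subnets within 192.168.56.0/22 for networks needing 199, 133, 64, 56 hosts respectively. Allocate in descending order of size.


199 hosts -> /24 (254 usable): 192.168.56.0/24
133 hosts -> /24 (254 usable): 192.168.57.0/24
64 hosts -> /25 (126 usable): 192.168.58.0/25
56 hosts -> /26 (62 usable): 192.168.58.128/26
Allocation: 192.168.56.0/24 (199 hosts, 254 usable); 192.168.57.0/24 (133 hosts, 254 usable); 192.168.58.0/25 (64 hosts, 126 usable); 192.168.58.128/26 (56 hosts, 62 usable)


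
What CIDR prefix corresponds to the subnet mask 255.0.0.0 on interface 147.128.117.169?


Binary: 11111111.00000000.00000000.00000000
Count leading 1s
Prefix: /8


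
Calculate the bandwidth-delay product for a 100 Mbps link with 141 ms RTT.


BDP = bandwidth * RTT
= 100 Mbps * 141 ms
= 100 * 1e6 * 141 / 1000 bits
= 14100000 bits
= 1762500 bytes
= 1721.1914 KB
BDP = 14100000 bits (1762500 bytes)


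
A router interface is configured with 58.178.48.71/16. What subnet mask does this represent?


/16 means 16 network bits, 16 host bits
Binary: 11111111111111110000000000000000
Mask: 255.255.0.0


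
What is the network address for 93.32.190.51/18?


IP:   01011101.00100000.10111110.00110011
Mask: 11111111.11111111.11000000.00000000
AND operation:
Net:  01011101.00100000.10000000.00000000
Network: 93.32.128.0/18


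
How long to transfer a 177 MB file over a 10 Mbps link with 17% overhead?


Effective throughput = 10 * (1 - 17/100) = 8.3 Mbps
File size in Mb = 177 * 8 = 1416 Mb
Time = 1416 / 8.3
Time = 170.6024 seconds


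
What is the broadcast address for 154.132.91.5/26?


Network: 154.132.91.0/26
Host bits = 6
Set all host bits to 1:
Broadcast: 154.132.91.63


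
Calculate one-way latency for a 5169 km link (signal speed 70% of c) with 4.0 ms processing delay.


Speed = 0.7 * 3e5 km/s = 210000 km/s
Propagation delay = 5169 / 210000 = 0.0246 s = 24.6143 ms
Processing delay = 4.0 ms
Total one-way latency = 28.6143 ms


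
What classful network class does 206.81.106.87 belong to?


First octet: 206
Binary: 11001110
110xxxxx -> Class C (192-223)
Class C, default mask 255.255.255.0 (/24)


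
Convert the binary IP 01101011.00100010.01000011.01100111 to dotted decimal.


01101011 = 107
00100010 = 34
01000011 = 67
01100111 = 103
IP: 107.34.67.103


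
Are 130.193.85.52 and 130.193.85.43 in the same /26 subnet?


Mask: 255.255.255.192
130.193.85.52 AND mask = 130.193.85.0
130.193.85.43 AND mask = 130.193.85.0
Yes, same subnet (130.193.85.0)


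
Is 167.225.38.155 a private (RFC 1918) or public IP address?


RFC 1918 private ranges:
  10.0.0.0/8 (10.0.0.0 - 10.255.255.255)
  172.16.0.0/12 (172.16.0.0 - 172.31.255.255)
  192.168.0.0/16 (192.168.0.0 - 192.168.255.255)
Public (not in any RFC 1918 range)


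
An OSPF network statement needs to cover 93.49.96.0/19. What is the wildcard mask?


Subnet mask: 255.255.224.0
Wildcard = 255.255.255.255 - subnet mask
255 - 255 = 0
255 - 255 = 0
255 - 224 = 31
255 - 0 = 255
Wildcard: 0.0.31.255


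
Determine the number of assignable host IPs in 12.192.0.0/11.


Host bits = 32 - 11 = 21
Total addresses = 2^21 = 2097152
Usable = total - 2 (network and broadcast)
Usable hosts: 2097150


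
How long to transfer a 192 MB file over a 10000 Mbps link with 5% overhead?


Effective throughput = 10000 * (1 - 5/100) = 9500 Mbps
File size in Mb = 192 * 8 = 1536 Mb
Time = 1536 / 9500
Time = 0.1617 seconds


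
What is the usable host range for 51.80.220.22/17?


Network: 51.80.128.0
Broadcast: 51.80.255.255
First usable = network + 1
Last usable = broadcast - 1
Range: 51.80.128.1 to 51.80.255.254


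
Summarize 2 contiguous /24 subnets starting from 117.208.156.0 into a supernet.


Original prefix: /24
Number of subnets: 2 = 2^1
New prefix = 24 - 1 = 23
Supernet: 117.208.156.0/23


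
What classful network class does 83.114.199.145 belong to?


First octet: 83
Binary: 01010011
0xxxxxxx -> Class A (1-126)
Class A, default mask 255.0.0.0 (/8)


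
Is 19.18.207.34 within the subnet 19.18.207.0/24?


Subnet network: 19.18.207.0
Test IP AND mask: 19.18.207.0
Yes, 19.18.207.34 is in 19.18.207.0/24


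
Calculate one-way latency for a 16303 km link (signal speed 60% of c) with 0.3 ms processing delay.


Speed = 0.6 * 3e5 km/s = 180000 km/s
Propagation delay = 16303 / 180000 = 0.0906 s = 90.5722 ms
Processing delay = 0.3 ms
Total one-way latency = 90.8722 ms


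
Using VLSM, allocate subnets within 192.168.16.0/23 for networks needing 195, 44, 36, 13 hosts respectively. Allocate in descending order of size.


195 hosts -> /24 (254 usable): 192.168.16.0/24
44 hosts -> /26 (62 usable): 192.168.17.0/26
36 hosts -> /26 (62 usable): 192.168.17.64/26
13 hosts -> /28 (14 usable): 192.168.17.128/28
Allocation: 192.168.16.0/24 (195 hosts, 254 usable); 192.168.17.0/26 (44 hosts, 62 usable); 192.168.17.64/26 (36 hosts, 62 usable); 192.168.17.128/28 (13 hosts, 14 usable)


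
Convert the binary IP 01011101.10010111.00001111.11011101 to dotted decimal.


01011101 = 93
10010111 = 151
00001111 = 15
11011101 = 221
IP: 93.151.15.221


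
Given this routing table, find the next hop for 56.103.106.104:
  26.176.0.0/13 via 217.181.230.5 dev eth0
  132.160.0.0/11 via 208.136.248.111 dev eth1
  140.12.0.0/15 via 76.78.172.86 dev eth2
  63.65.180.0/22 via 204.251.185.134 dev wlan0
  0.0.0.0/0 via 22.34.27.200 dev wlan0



Longest prefix match for 56.103.106.104:
  /13 26.176.0.0: no
  /11 132.160.0.0: no
  /15 140.12.0.0: no
  /22 63.65.180.0: no
  /0 0.0.0.0: MATCH
Selected: next-hop 22.34.27.200 via wlan0 (matched /0)


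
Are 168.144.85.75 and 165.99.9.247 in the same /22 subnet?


Mask: 255.255.252.0
168.144.85.75 AND mask = 168.144.84.0
165.99.9.247 AND mask = 165.99.8.0
No, different subnets (168.144.84.0 vs 165.99.8.0)


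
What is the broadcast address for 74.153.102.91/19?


Network: 74.153.96.0/19
Host bits = 13
Set all host bits to 1:
Broadcast: 74.153.127.255


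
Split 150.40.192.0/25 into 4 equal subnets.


New prefix = 25 + 2 = 27
Each subnet has 32 addresses
  150.40.192.0/27
  150.40.192.32/27
  150.40.192.64/27
  150.40.192.96/27
Subnets: 150.40.192.0/27, 150.40.192.32/27, 150.40.192.64/27, 150.40.192.96/27


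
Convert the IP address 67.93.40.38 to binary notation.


67 = 01000011
93 = 01011101
40 = 00101000
38 = 00100110
Binary: 01000011.01011101.00101000.00100110


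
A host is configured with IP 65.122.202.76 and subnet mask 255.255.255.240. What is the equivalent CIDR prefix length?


Binary: 11111111.11111111.11111111.11110000
Count leading 1s
Prefix: /28


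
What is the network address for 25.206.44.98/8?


IP:   00011001.11001110.00101100.01100010
Mask: 11111111.00000000.00000000.00000000
AND operation:
Net:  00011001.00000000.00000000.00000000
Network: 25.0.0.0/8


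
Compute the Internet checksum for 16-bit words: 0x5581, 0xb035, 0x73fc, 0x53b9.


Sum all words (with carry folding):
+ 0x5581 = 0x5581
+ 0xb035 = 0x05b7
+ 0x73fc = 0x79b3
+ 0x53b9 = 0xcd6c
One's complement: ~0xcd6c
Checksum = 0x3293


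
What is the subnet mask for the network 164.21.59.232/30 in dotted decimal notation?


/30 means 30 network bits, 2 host bits
Binary: 11111111111111111111111111111100
Mask: 255.255.255.252


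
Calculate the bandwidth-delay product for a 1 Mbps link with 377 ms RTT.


BDP = bandwidth * RTT
= 1 Mbps * 377 ms
= 1 * 1e6 * 377 / 1000 bits
= 377000 bits
= 47125 bytes
= 46.0205 KB
BDP = 377000 bits (47125 bytes)


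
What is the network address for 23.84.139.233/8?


IP:   00010111.01010100.10001011.11101001
Mask: 11111111.00000000.00000000.00000000
AND operation:
Net:  00010111.00000000.00000000.00000000
Network: 23.0.0.0/8


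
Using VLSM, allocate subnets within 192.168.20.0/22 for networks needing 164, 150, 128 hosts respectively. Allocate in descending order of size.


164 hosts -> /24 (254 usable): 192.168.20.0/24
150 hosts -> /24 (254 usable): 192.168.21.0/24
128 hosts -> /24 (254 usable): 192.168.22.0/24
Allocation: 192.168.20.0/24 (164 hosts, 254 usable); 192.168.21.0/24 (150 hosts, 254 usable); 192.168.22.0/24 (128 hosts, 254 usable)


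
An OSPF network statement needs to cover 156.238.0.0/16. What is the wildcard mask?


Subnet mask: 255.255.0.0
Wildcard = 255.255.255.255 - subnet mask
255 - 255 = 0
255 - 255 = 0
255 - 0 = 255
255 - 0 = 255
Wildcard: 0.0.255.255


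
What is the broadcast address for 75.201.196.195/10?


Network: 75.192.0.0/10
Host bits = 22
Set all host bits to 1:
Broadcast: 75.255.255.255


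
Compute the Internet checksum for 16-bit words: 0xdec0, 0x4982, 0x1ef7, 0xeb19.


Sum all words (with carry folding):
+ 0xdec0 = 0xdec0
+ 0x4982 = 0x2843
+ 0x1ef7 = 0x473a
+ 0xeb19 = 0x3254
One's complement: ~0x3254
Checksum = 0xcdab


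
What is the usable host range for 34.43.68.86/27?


Network: 34.43.68.64
Broadcast: 34.43.68.95
First usable = network + 1
Last usable = broadcast - 1
Range: 34.43.68.65 to 34.43.68.94


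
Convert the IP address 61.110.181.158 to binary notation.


61 = 00111101
110 = 01101110
181 = 10110101
158 = 10011110
Binary: 00111101.01101110.10110101.10011110


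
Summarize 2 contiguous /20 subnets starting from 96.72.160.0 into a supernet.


Original prefix: /20
Number of subnets: 2 = 2^1
New prefix = 20 - 1 = 19
Supernet: 96.72.160.0/19


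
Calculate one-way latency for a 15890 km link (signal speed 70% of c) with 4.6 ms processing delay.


Speed = 0.7 * 3e5 km/s = 210000 km/s
Propagation delay = 15890 / 210000 = 0.0757 s = 75.6667 ms
Processing delay = 4.6 ms
Total one-way latency = 80.2667 ms


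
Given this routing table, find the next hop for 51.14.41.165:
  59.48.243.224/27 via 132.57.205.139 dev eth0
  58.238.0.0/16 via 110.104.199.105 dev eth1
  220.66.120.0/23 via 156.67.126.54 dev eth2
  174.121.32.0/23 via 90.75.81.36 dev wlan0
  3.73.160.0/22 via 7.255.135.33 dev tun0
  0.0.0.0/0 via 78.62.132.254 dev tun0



Longest prefix match for 51.14.41.165:
  /27 59.48.243.224: no
  /16 58.238.0.0: no
  /23 220.66.120.0: no
  /23 174.121.32.0: no
  /22 3.73.160.0: no
  /0 0.0.0.0: MATCH
Selected: next-hop 78.62.132.254 via tun0 (matched /0)


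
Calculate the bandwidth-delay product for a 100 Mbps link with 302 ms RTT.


BDP = bandwidth * RTT
= 100 Mbps * 302 ms
= 100 * 1e6 * 302 / 1000 bits
= 30200000 bits
= 3775000 bytes
= 3686.5234 KB
BDP = 30200000 bits (3775000 bytes)


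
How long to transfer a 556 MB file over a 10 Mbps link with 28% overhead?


Effective throughput = 10 * (1 - 28/100) = 7.2 Mbps
File size in Mb = 556 * 8 = 4448 Mb
Time = 4448 / 7.2
Time = 617.7778 seconds


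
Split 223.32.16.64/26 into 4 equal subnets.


New prefix = 26 + 2 = 28
Each subnet has 16 addresses
  223.32.16.64/28
  223.32.16.80/28
  223.32.16.96/28
  223.32.16.112/28
Subnets: 223.32.16.64/28, 223.32.16.80/28, 223.32.16.96/28, 223.32.16.112/28


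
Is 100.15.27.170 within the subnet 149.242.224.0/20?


Subnet network: 149.242.224.0
Test IP AND mask: 100.15.16.0
No, 100.15.27.170 is not in 149.242.224.0/20


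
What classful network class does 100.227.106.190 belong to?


First octet: 100
Binary: 01100100
0xxxxxxx -> Class A (1-126)
Class A, default mask 255.0.0.0 (/8)


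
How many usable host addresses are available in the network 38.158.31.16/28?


Host bits = 32 - 28 = 4
Total addresses = 2^4 = 16
Usable = total - 2 (network and broadcast)
Usable hosts: 14


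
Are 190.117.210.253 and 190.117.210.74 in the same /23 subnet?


Mask: 255.255.254.0
190.117.210.253 AND mask = 190.117.210.0
190.117.210.74 AND mask = 190.117.210.0
Yes, same subnet (190.117.210.0)


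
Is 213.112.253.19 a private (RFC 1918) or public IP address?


RFC 1918 private ranges:
  10.0.0.0/8 (10.0.0.0 - 10.255.255.255)
  172.16.0.0/12 (172.16.0.0 - 172.31.255.255)
  192.168.0.0/16 (192.168.0.0 - 192.168.255.255)
Public (not in any RFC 1918 range)


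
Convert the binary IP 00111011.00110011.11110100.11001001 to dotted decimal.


00111011 = 59
00110011 = 51
11110100 = 244
11001001 = 201
IP: 59.51.244.201


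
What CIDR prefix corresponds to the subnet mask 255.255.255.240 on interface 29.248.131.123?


Binary: 11111111.11111111.11111111.11110000
Count leading 1s
Prefix: /28


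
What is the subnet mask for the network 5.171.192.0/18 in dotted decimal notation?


/18 means 18 network bits, 14 host bits
Binary: 11111111111111111100000000000000
Mask: 255.255.192.0


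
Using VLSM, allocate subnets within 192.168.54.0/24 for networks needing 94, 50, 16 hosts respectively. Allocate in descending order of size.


94 hosts -> /25 (126 usable): 192.168.54.0/25
50 hosts -> /26 (62 usable): 192.168.54.128/26
16 hosts -> /27 (30 usable): 192.168.54.192/27
Allocation: 192.168.54.0/25 (94 hosts, 126 usable); 192.168.54.128/26 (50 hosts, 62 usable); 192.168.54.192/27 (16 hosts, 30 usable)


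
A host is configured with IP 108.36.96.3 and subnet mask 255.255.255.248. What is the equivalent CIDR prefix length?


Binary: 11111111.11111111.11111111.11111000
Count leading 1s
Prefix: /29


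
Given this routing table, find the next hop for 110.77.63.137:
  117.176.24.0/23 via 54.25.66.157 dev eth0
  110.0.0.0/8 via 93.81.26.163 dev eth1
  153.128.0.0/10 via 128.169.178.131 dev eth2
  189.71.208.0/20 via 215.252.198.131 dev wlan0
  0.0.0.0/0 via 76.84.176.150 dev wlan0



Longest prefix match for 110.77.63.137:
  /23 117.176.24.0: no
  /8 110.0.0.0: MATCH
  /10 153.128.0.0: no
  /20 189.71.208.0: no
  /0 0.0.0.0: MATCH
Selected: next-hop 93.81.26.163 via eth1 (matched /8)


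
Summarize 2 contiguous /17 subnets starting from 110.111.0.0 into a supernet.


Original prefix: /17
Number of subnets: 2 = 2^1
New prefix = 17 - 1 = 16
Supernet: 110.111.0.0/16


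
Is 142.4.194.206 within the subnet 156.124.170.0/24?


Subnet network: 156.124.170.0
Test IP AND mask: 142.4.194.0
No, 142.4.194.206 is not in 156.124.170.0/24


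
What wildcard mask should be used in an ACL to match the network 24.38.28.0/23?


Subnet mask: 255.255.254.0
Wildcard = 255.255.255.255 - subnet mask
255 - 255 = 0
255 - 255 = 0
255 - 254 = 1
255 - 0 = 255
Wildcard: 0.0.1.255


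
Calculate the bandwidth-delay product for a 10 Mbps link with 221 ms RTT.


BDP = bandwidth * RTT
= 10 Mbps * 221 ms
= 10 * 1e6 * 221 / 1000 bits
= 2210000 bits
= 276250 bytes
= 269.7754 KB
BDP = 2210000 bits (276250 bytes)


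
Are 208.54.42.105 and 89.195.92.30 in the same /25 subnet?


Mask: 255.255.255.128
208.54.42.105 AND mask = 208.54.42.0
89.195.92.30 AND mask = 89.195.92.0
No, different subnets (208.54.42.0 vs 89.195.92.0)


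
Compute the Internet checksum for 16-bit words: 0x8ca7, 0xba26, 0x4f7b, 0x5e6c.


Sum all words (with carry folding):
+ 0x8ca7 = 0x8ca7
+ 0xba26 = 0x46ce
+ 0x4f7b = 0x9649
+ 0x5e6c = 0xf4b5
One's complement: ~0xf4b5
Checksum = 0x0b4a


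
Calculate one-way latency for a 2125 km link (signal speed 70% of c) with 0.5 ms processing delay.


Speed = 0.7 * 3e5 km/s = 210000 km/s
Propagation delay = 2125 / 210000 = 0.0101 s = 10.119 ms
Processing delay = 0.5 ms
Total one-way latency = 10.619 ms


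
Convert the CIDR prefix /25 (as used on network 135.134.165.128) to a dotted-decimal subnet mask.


/25 means 25 network bits, 7 host bits
Binary: 11111111111111111111111110000000
Mask: 255.255.255.128


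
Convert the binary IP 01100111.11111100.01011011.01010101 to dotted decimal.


01100111 = 103
11111100 = 252
01011011 = 91
01010101 = 85
IP: 103.252.91.85


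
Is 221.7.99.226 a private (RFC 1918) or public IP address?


RFC 1918 private ranges:
  10.0.0.0/8 (10.0.0.0 - 10.255.255.255)
  172.16.0.0/12 (172.16.0.0 - 172.31.255.255)
  192.168.0.0/16 (192.168.0.0 - 192.168.255.255)
Public (not in any RFC 1918 range)


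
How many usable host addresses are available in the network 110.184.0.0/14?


Host bits = 32 - 14 = 18
Total addresses = 2^18 = 262144
Usable = total - 2 (network and broadcast)
Usable hosts: 262142


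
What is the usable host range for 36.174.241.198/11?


Network: 36.160.0.0
Broadcast: 36.191.255.255
First usable = network + 1
Last usable = broadcast - 1
Range: 36.160.0.1 to 36.191.255.254


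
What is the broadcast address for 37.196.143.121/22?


Network: 37.196.140.0/22
Host bits = 10
Set all host bits to 1:
Broadcast: 37.196.143.255


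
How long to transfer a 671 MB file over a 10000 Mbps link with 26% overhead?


Effective throughput = 10000 * (1 - 26/100) = 7400 Mbps
File size in Mb = 671 * 8 = 5368 Mb
Time = 5368 / 7400
Time = 0.7254 seconds


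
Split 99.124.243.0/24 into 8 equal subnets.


New prefix = 24 + 3 = 27
Each subnet has 32 addresses
  99.124.243.0/27
  99.124.243.32/27
  99.124.243.64/27
  99.124.243.96/27
  99.124.243.128/27
  99.124.243.160/27
  99.124.243.192/27
  99.124.243.224/27
Subnets: 99.124.243.0/27, 99.124.243.32/27, 99.124.243.64/27, 99.124.243.96/27, 99.124.243.128/27, 99.124.243.160/27, 99.124.243.192/27, 99.124.243.224/27


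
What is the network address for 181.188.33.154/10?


IP:   10110101.10111100.00100001.10011010
Mask: 11111111.11000000.00000000.00000000
AND operation:
Net:  10110101.10000000.00000000.00000000
Network: 181.128.0.0/10


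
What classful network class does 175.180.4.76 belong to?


First octet: 175
Binary: 10101111
10xxxxxx -> Class B (128-191)
Class B, default mask 255.255.0.0 (/16)


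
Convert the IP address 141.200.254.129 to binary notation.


141 = 10001101
200 = 11001000
254 = 11111110
129 = 10000001
Binary: 10001101.11001000.11111110.10000001


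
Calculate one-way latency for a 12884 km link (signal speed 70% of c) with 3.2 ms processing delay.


Speed = 0.7 * 3e5 km/s = 210000 km/s
Propagation delay = 12884 / 210000 = 0.0614 s = 61.3524 ms
Processing delay = 3.2 ms
Total one-way latency = 64.5524 ms


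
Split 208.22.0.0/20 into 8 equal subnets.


New prefix = 20 + 3 = 23
Each subnet has 512 addresses
  208.22.0.0/23
  208.22.2.0/23
  208.22.4.0/23
  208.22.6.0/23
  208.22.8.0/23
  208.22.10.0/23
  208.22.12.0/23
  208.22.14.0/23
Subnets: 208.22.0.0/23, 208.22.2.0/23, 208.22.4.0/23, 208.22.6.0/23, 208.22.8.0/23, 208.22.10.0/23, 208.22.12.0/23, 208.22.14.0/23


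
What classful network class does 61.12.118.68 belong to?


First octet: 61
Binary: 00111101
0xxxxxxx -> Class A (1-126)
Class A, default mask 255.0.0.0 (/8)


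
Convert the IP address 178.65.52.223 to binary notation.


178 = 10110010
65 = 01000001
52 = 00110100
223 = 11011111
Binary: 10110010.01000001.00110100.11011111


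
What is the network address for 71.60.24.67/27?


IP:   01000111.00111100.00011000.01000011
Mask: 11111111.11111111.11111111.11100000
AND operation:
Net:  01000111.00111100.00011000.01000000
Network: 71.60.24.64/27


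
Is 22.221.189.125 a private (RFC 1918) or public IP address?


RFC 1918 private ranges:
  10.0.0.0/8 (10.0.0.0 - 10.255.255.255)
  172.16.0.0/12 (172.16.0.0 - 172.31.255.255)
  192.168.0.0/16 (192.168.0.0 - 192.168.255.255)
Public (not in any RFC 1918 range)


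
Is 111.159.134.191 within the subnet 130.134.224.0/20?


Subnet network: 130.134.224.0
Test IP AND mask: 111.159.128.0
No, 111.159.134.191 is not in 130.134.224.0/20


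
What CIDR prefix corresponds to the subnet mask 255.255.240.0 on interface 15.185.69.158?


Binary: 11111111.11111111.11110000.00000000
Count leading 1s
Prefix: /20


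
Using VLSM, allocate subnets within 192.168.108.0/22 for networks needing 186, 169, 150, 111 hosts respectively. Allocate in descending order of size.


186 hosts -> /24 (254 usable): 192.168.108.0/24
169 hosts -> /24 (254 usable): 192.168.109.0/24
150 hosts -> /24 (254 usable): 192.168.110.0/24
111 hosts -> /25 (126 usable): 192.168.111.0/25
Allocation: 192.168.108.0/24 (186 hosts, 254 usable); 192.168.109.0/24 (169 hosts, 254 usable); 192.168.110.0/24 (150 hosts, 254 usable); 192.168.111.0/25 (111 hosts, 126 usable)


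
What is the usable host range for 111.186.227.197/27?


Network: 111.186.227.192
Broadcast: 111.186.227.223
First usable = network + 1
Last usable = broadcast - 1
Range: 111.186.227.193 to 111.186.227.222


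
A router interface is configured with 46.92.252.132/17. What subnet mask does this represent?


/17 means 17 network bits, 15 host bits
Binary: 11111111111111111000000000000000
Mask: 255.255.128.0


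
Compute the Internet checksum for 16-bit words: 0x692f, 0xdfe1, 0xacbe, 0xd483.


Sum all words (with carry folding):
+ 0x692f = 0x692f
+ 0xdfe1 = 0x4911
+ 0xacbe = 0xf5cf
+ 0xd483 = 0xca53
One's complement: ~0xca53
Checksum = 0x35ac


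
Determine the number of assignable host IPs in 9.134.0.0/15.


Host bits = 32 - 15 = 17
Total addresses = 2^17 = 131072
Usable = total - 2 (network and broadcast)
Usable hosts: 131070


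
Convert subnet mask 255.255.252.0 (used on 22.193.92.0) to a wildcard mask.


Subnet mask: 255.255.252.0
Wildcard = 255.255.255.255 - subnet mask
255 - 255 = 0
255 - 255 = 0
255 - 252 = 3
255 - 0 = 255
Wildcard: 0.0.3.255


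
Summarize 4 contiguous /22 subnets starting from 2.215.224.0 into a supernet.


Original prefix: /22
Number of subnets: 4 = 2^2
New prefix = 22 - 2 = 20
Supernet: 2.215.224.0/20


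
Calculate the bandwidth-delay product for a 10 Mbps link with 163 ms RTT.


BDP = bandwidth * RTT
= 10 Mbps * 163 ms
= 10 * 1e6 * 163 / 1000 bits
= 1630000 bits
= 203750 bytes
= 198.9746 KB
BDP = 1630000 bits (203750 bytes)


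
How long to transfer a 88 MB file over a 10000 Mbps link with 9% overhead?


Effective throughput = 10000 * (1 - 9/100) = 9100 Mbps
File size in Mb = 88 * 8 = 704 Mb
Time = 704 / 9100
Time = 0.0774 seconds


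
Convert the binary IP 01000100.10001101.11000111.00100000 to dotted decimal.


01000100 = 68
10001101 = 141
11000111 = 199
00100000 = 32
IP: 68.141.199.32


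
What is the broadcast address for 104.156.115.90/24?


Network: 104.156.115.0/24
Host bits = 8
Set all host bits to 1:
Broadcast: 104.156.115.255


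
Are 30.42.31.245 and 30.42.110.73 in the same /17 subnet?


Mask: 255.255.128.0
30.42.31.245 AND mask = 30.42.0.0
30.42.110.73 AND mask = 30.42.0.0
Yes, same subnet (30.42.0.0)


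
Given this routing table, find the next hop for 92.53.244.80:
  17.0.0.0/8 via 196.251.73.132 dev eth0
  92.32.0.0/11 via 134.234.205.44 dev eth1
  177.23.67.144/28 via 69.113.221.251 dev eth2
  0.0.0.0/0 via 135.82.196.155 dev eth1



Longest prefix match for 92.53.244.80:
  /8 17.0.0.0: no
  /11 92.32.0.0: MATCH
  /28 177.23.67.144: no
  /0 0.0.0.0: MATCH
Selected: next-hop 134.234.205.44 via eth1 (matched /11)


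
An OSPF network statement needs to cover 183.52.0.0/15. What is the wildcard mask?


Subnet mask: 255.254.0.0
Wildcard = 255.255.255.255 - subnet mask
255 - 255 = 0
255 - 254 = 1
255 - 0 = 255
255 - 0 = 255
Wildcard: 0.1.255.255


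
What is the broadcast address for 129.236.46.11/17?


Network: 129.236.0.0/17
Host bits = 15
Set all host bits to 1:
Broadcast: 129.236.127.255


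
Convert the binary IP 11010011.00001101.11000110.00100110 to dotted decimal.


11010011 = 211
00001101 = 13
11000110 = 198
00100110 = 38
IP: 211.13.198.38


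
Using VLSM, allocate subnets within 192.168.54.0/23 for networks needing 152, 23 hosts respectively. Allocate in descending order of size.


152 hosts -> /24 (254 usable): 192.168.54.0/24
23 hosts -> /27 (30 usable): 192.168.55.0/27
Allocation: 192.168.54.0/24 (152 hosts, 254 usable); 192.168.55.0/27 (23 hosts, 30 usable)


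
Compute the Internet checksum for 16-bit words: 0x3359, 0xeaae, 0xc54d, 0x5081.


Sum all words (with carry folding):
+ 0x3359 = 0x3359
+ 0xeaae = 0x1e08
+ 0xc54d = 0xe355
+ 0x5081 = 0x33d7
One's complement: ~0x33d7
Checksum = 0xcc28


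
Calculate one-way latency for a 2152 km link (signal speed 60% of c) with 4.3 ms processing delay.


Speed = 0.6 * 3e5 km/s = 180000 km/s
Propagation delay = 2152 / 180000 = 0.012 s = 11.9556 ms
Processing delay = 4.3 ms
Total one-way latency = 16.2556 ms


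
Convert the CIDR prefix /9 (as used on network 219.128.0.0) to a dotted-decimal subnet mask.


/9 means 9 network bits, 23 host bits
Binary: 11111111100000000000000000000000
Mask: 255.128.0.0


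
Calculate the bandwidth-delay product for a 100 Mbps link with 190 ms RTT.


BDP = bandwidth * RTT
= 100 Mbps * 190 ms
= 100 * 1e6 * 190 / 1000 bits
= 19000000 bits
= 2375000 bytes
= 2319.3359 KB
BDP = 19000000 bits (2375000 bytes)


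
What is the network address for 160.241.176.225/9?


IP:   10100000.11110001.10110000.11100001
Mask: 11111111.10000000.00000000.00000000
AND operation:
Net:  10100000.10000000.00000000.00000000
Network: 160.128.0.0/9


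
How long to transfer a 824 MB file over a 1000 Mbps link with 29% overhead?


Effective throughput = 1000 * (1 - 29/100) = 710 Mbps
File size in Mb = 824 * 8 = 6592 Mb
Time = 6592 / 710
Time = 9.2845 seconds


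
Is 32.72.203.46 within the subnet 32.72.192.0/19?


Subnet network: 32.72.192.0
Test IP AND mask: 32.72.192.0
Yes, 32.72.203.46 is in 32.72.192.0/19


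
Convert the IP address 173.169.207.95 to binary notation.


173 = 10101101
169 = 10101001
207 = 11001111
95 = 01011111
Binary: 10101101.10101001.11001111.01011111


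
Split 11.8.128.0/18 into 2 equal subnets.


New prefix = 18 + 1 = 19
Each subnet has 8192 addresses
  11.8.128.0/19
  11.8.160.0/19
Subnets: 11.8.128.0/19, 11.8.160.0/19


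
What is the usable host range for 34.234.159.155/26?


Network: 34.234.159.128
Broadcast: 34.234.159.191
First usable = network + 1
Last usable = broadcast - 1
Range: 34.234.159.129 to 34.234.159.190


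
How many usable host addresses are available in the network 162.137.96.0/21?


Host bits = 32 - 21 = 11
Total addresses = 2^11 = 2048
Usable = total - 2 (network and broadcast)
Usable hosts: 2046


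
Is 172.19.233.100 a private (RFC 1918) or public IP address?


RFC 1918 private ranges:
  10.0.0.0/8 (10.0.0.0 - 10.255.255.255)
  172.16.0.0/12 (172.16.0.0 - 172.31.255.255)
  192.168.0.0/16 (192.168.0.0 - 192.168.255.255)
Private (in 172.16.0.0/12)


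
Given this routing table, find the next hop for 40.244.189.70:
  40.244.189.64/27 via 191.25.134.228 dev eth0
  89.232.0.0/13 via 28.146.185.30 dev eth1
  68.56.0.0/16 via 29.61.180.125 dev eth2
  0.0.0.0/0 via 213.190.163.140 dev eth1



Longest prefix match for 40.244.189.70:
  /27 40.244.189.64: MATCH
  /13 89.232.0.0: no
  /16 68.56.0.0: no
  /0 0.0.0.0: MATCH
Selected: next-hop 191.25.134.228 via eth0 (matched /27)


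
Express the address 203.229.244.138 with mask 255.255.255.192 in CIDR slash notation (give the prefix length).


Binary: 11111111.11111111.11111111.11000000
Count leading 1s
Prefix: /26


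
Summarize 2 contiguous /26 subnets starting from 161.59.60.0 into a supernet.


Original prefix: /26
Number of subnets: 2 = 2^1
New prefix = 26 - 1 = 25
Supernet: 161.59.60.0/25


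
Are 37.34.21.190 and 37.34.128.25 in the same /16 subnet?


Mask: 255.255.0.0
37.34.21.190 AND mask = 37.34.0.0
37.34.128.25 AND mask = 37.34.0.0
Yes, same subnet (37.34.0.0)


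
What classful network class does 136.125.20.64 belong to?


First octet: 136
Binary: 10001000
10xxxxxx -> Class B (128-191)
Class B, default mask 255.255.0.0 (/16)


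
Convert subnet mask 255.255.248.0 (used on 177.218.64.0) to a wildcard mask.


Subnet mask: 255.255.248.0
Wildcard = 255.255.255.255 - subnet mask
255 - 255 = 0
255 - 255 = 0
255 - 248 = 7
255 - 0 = 255
Wildcard: 0.0.7.255


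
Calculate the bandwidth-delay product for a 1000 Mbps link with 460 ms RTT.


BDP = bandwidth * RTT
= 1000 Mbps * 460 ms
= 1000 * 1e6 * 460 / 1000 bits
= 460000000 bits
= 57500000 bytes
= 56152.3438 KB
BDP = 460000000 bits (57500000 bytes)


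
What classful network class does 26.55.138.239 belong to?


First octet: 26
Binary: 00011010
0xxxxxxx -> Class A (1-126)
Class A, default mask 255.0.0.0 (/8)


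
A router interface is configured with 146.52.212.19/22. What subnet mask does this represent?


/22 means 22 network bits, 10 host bits
Binary: 11111111111111111111110000000000
Mask: 255.255.252.0


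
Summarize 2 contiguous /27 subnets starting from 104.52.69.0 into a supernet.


Original prefix: /27
Number of subnets: 2 = 2^1
New prefix = 27 - 1 = 26
Supernet: 104.52.69.0/26


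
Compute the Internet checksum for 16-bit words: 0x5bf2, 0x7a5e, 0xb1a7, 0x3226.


Sum all words (with carry folding):
+ 0x5bf2 = 0x5bf2
+ 0x7a5e = 0xd650
+ 0xb1a7 = 0x87f8
+ 0x3226 = 0xba1e
One's complement: ~0xba1e
Checksum = 0x45e1


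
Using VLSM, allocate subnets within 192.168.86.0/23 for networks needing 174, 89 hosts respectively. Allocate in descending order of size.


174 hosts -> /24 (254 usable): 192.168.86.0/24
89 hosts -> /25 (126 usable): 192.168.87.0/25
Allocation: 192.168.86.0/24 (174 hosts, 254 usable); 192.168.87.0/25 (89 hosts, 126 usable)


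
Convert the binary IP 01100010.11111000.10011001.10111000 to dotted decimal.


01100010 = 98
11111000 = 248
10011001 = 153
10111000 = 184
IP: 98.248.153.184


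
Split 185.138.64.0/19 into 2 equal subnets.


New prefix = 19 + 1 = 20
Each subnet has 4096 addresses
  185.138.64.0/20
  185.138.80.0/20
Subnets: 185.138.64.0/20, 185.138.80.0/20


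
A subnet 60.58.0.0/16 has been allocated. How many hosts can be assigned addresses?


Host bits = 32 - 16 = 16
Total addresses = 2^16 = 65536
Usable = total - 2 (network and broadcast)
Usable hosts: 65534


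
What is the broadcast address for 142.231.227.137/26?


Network: 142.231.227.128/26
Host bits = 6
Set all host bits to 1:
Broadcast: 142.231.227.191


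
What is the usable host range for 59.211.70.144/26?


Network: 59.211.70.128
Broadcast: 59.211.70.191
First usable = network + 1
Last usable = broadcast - 1
Range: 59.211.70.129 to 59.211.70.190


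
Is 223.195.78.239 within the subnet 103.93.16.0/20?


Subnet network: 103.93.16.0
Test IP AND mask: 223.195.64.0
No, 223.195.78.239 is not in 103.93.16.0/20


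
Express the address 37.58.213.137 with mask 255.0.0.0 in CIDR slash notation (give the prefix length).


Binary: 11111111.00000000.00000000.00000000
Count leading 1s
Prefix: /8


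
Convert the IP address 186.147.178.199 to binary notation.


186 = 10111010
147 = 10010011
178 = 10110010
199 = 11000111
Binary: 10111010.10010011.10110010.11000111


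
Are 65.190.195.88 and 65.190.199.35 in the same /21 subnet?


Mask: 255.255.248.0
65.190.195.88 AND mask = 65.190.192.0
65.190.199.35 AND mask = 65.190.192.0
Yes, same subnet (65.190.192.0)


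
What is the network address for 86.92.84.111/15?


IP:   01010110.01011100.01010100.01101111
Mask: 11111111.11111110.00000000.00000000
AND operation:
Net:  01010110.01011100.00000000.00000000
Network: 86.92.0.0/15


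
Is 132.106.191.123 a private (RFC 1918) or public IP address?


RFC 1918 private ranges:
  10.0.0.0/8 (10.0.0.0 - 10.255.255.255)
  172.16.0.0/12 (172.16.0.0 - 172.31.255.255)
  192.168.0.0/16 (192.168.0.0 - 192.168.255.255)
Public (not in any RFC 1918 range)


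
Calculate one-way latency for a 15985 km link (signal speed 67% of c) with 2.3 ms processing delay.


Speed = 0.67 * 3e5 km/s = 201000 km/s
Propagation delay = 15985 / 201000 = 0.0795 s = 79.5274 ms
Processing delay = 2.3 ms
Total one-way latency = 81.8274 ms


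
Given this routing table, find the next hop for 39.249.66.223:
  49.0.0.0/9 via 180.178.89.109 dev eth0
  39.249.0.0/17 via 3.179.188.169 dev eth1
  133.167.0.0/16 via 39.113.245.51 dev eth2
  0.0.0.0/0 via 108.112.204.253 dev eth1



Longest prefix match for 39.249.66.223:
  /9 49.0.0.0: no
  /17 39.249.0.0: MATCH
  /16 133.167.0.0: no
  /0 0.0.0.0: MATCH
Selected: next-hop 3.179.188.169 via eth1 (matched /17)


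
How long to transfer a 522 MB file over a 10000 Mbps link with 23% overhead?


Effective throughput = 10000 * (1 - 23/100) = 7700 Mbps
File size in Mb = 522 * 8 = 4176 Mb
Time = 4176 / 7700
Time = 0.5423 seconds


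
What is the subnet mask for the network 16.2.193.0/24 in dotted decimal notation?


/24 means 24 network bits, 8 host bits
Binary: 11111111111111111111111100000000
Mask: 255.255.255.0


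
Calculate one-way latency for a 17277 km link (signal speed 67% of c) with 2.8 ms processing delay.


Speed = 0.67 * 3e5 km/s = 201000 km/s
Propagation delay = 17277 / 201000 = 0.086 s = 85.9552 ms
Processing delay = 2.8 ms
Total one-way latency = 88.7552 ms


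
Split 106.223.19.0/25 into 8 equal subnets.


New prefix = 25 + 3 = 28
Each subnet has 16 addresses
  106.223.19.0/28
  106.223.19.16/28
  106.223.19.32/28
  106.223.19.48/28
  106.223.19.64/28
  106.223.19.80/28
  106.223.19.96/28
  106.223.19.112/28
Subnets: 106.223.19.0/28, 106.223.19.16/28, 106.223.19.32/28, 106.223.19.48/28, 106.223.19.64/28, 106.223.19.80/28, 106.223.19.96/28, 106.223.19.112/28


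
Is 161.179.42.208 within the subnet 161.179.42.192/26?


Subnet network: 161.179.42.192
Test IP AND mask: 161.179.42.192
Yes, 161.179.42.208 is in 161.179.42.192/26


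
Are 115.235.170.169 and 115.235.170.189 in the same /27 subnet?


Mask: 255.255.255.224
115.235.170.169 AND mask = 115.235.170.160
115.235.170.189 AND mask = 115.235.170.160
Yes, same subnet (115.235.170.160)


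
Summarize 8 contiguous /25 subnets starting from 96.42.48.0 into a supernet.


Original prefix: /25
Number of subnets: 8 = 2^3
New prefix = 25 - 3 = 22
Supernet: 96.42.48.0/22


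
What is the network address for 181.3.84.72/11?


IP:   10110101.00000011.01010100.01001000
Mask: 11111111.11100000.00000000.00000000
AND operation:
Net:  10110101.00000000.00000000.00000000
Network: 181.0.0.0/11


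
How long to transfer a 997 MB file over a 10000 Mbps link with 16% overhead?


Effective throughput = 10000 * (1 - 16/100) = 8400 Mbps
File size in Mb = 997 * 8 = 7976 Mb
Time = 7976 / 8400
Time = 0.9495 seconds


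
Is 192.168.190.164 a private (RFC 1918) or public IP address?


RFC 1918 private ranges:
  10.0.0.0/8 (10.0.0.0 - 10.255.255.255)
  172.16.0.0/12 (172.16.0.0 - 172.31.255.255)
  192.168.0.0/16 (192.168.0.0 - 192.168.255.255)
Private (in 192.168.0.0/16)


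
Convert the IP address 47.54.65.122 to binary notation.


47 = 00101111
54 = 00110110
65 = 01000001
122 = 01111010
Binary: 00101111.00110110.01000001.01111010


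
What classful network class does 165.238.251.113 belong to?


First octet: 165
Binary: 10100101
10xxxxxx -> Class B (128-191)
Class B, default mask 255.255.0.0 (/16)


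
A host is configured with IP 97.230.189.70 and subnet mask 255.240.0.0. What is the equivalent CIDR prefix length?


Binary: 11111111.11110000.00000000.00000000
Count leading 1s
Prefix: /12


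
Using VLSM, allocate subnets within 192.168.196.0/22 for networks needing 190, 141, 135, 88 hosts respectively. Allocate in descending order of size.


190 hosts -> /24 (254 usable): 192.168.196.0/24
141 hosts -> /24 (254 usable): 192.168.197.0/24
135 hosts -> /24 (254 usable): 192.168.198.0/24
88 hosts -> /25 (126 usable): 192.168.199.0/25
Allocation: 192.168.196.0/24 (190 hosts, 254 usable); 192.168.197.0/24 (141 hosts, 254 usable); 192.168.198.0/24 (135 hosts, 254 usable); 192.168.199.0/25 (88 hosts, 126 usable)


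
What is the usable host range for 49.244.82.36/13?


Network: 49.240.0.0
Broadcast: 49.247.255.255
First usable = network + 1
Last usable = broadcast - 1
Range: 49.240.0.1 to 49.247.255.254


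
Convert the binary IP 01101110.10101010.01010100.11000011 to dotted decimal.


01101110 = 110
10101010 = 170
01010100 = 84
11000011 = 195
IP: 110.170.84.195


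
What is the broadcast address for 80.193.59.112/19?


Network: 80.193.32.0/19
Host bits = 13
Set all host bits to 1:
Broadcast: 80.193.63.255


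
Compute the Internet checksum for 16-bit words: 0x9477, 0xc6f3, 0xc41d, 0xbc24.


Sum all words (with carry folding):
+ 0x9477 = 0x9477
+ 0xc6f3 = 0x5b6b
+ 0xc41d = 0x1f89
+ 0xbc24 = 0xdbad
One's complement: ~0xdbad
Checksum = 0x2452


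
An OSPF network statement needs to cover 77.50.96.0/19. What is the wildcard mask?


Subnet mask: 255.255.224.0
Wildcard = 255.255.255.255 - subnet mask
255 - 255 = 0
255 - 255 = 0
255 - 224 = 31
255 - 0 = 255
Wildcard: 0.0.31.255


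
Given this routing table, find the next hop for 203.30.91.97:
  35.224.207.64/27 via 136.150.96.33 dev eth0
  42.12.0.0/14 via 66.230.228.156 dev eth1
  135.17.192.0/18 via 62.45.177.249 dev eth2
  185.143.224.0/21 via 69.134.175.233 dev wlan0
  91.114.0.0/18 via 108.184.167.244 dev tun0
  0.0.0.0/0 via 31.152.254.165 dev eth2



Longest prefix match for 203.30.91.97:
  /27 35.224.207.64: no
  /14 42.12.0.0: no
  /18 135.17.192.0: no
  /21 185.143.224.0: no
  /18 91.114.0.0: no
  /0 0.0.0.0: MATCH
Selected: next-hop 31.152.254.165 via eth2 (matched /0)


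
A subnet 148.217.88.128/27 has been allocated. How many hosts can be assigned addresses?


Host bits = 32 - 27 = 5
Total addresses = 2^5 = 32
Usable = total - 2 (network and broadcast)
Usable hosts: 30


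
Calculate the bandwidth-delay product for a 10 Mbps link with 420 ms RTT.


BDP = bandwidth * RTT
= 10 Mbps * 420 ms
= 10 * 1e6 * 420 / 1000 bits
= 4200000 bits
= 525000 bytes
= 512.6953 KB
BDP = 4200000 bits (525000 bytes)


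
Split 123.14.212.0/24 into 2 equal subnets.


New prefix = 24 + 1 = 25
Each subnet has 128 addresses
  123.14.212.0/25
  123.14.212.128/25
Subnets: 123.14.212.0/25, 123.14.212.128/25
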